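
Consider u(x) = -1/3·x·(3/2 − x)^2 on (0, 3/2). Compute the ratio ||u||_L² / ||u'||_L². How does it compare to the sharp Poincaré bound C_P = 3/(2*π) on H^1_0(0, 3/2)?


||u||_L² / ||u'||_L² = 3*sqrt(14)/28 < C_P = 3/(2*π).

u(x) = -1/3·x·(3/2 − x)^2, so u'(x) = -x^2 + 2*x - 3/4.
u(x) = -1/3·x·(3/2 − x)^2 vanishes at x = 0 and x = 3/2, so u ∈ H^1_0(0, 3/2). Differentiate via the product rule and integrate the resulting polynomials term by term.
  ∫_0^3/2 u² dx = ∫_0^3/2 (x^6/9 - 2*x^5/3 + 3*x^4/2 - 3*x^3/2 + 9*x^2/16) dx. Term by term:
    ∫_0^3/2 x^6/9 dx = 243/896;  ∫_0^3/2 -2*x^5/3 dx = -81/64;  ∫_0^3/2 3*x^4/2 dx = 729/320;
    ∫_0^3/2 -3*x^3/2 dx = -243/128;  ∫_0^3/2 9*x^2/16 dx = 81/128.
  Sum: 243/896 − 81/64 + 729/320 − 243/128 + 81/128 = 81/4480.
  ∫_0^3/2 (u')² dx = ∫_0^3/2 (x^4 - 4*x^3 + 11*x^2/2 - 3*x + 9/16) dx. Term by term:
    ∫_0^3/2 x^4 dx = 243/160;  ∫_0^3/2 -4*x^3 dx = -81/16;  ∫_0^3/2 11*x^2/2 dx = 99/16;
    ∫_0^3/2 -3*x dx = -27/8;  ∫_0^3/2 9/16 dx = 27/32.
  Sum: 243/160 − 81/16 + 99/16 − 27/8 + 27/32 = 9/80.
∫_0^3/2 u² dx = 81/4480, so ||u||_L² = 9*sqrt(70)/560.
∫_0^3/2 (u')² dx = 9/80, so ||u'||_L² = 3*sqrt(5)/20.
Ratio ||u||_L² / ||u'||_L² = 3*sqrt(14)/28.
Sharp Poincaré constant on H^1_0(0, 3/2) is C_P = L/π = 3/(2*π), achieved by sin(2*π/3·x).
A polynomial bump cannot attain the sharp Poincaré constant (only the first sine eigenfunction does), so the ratio is strictly less than C_P, consistent with ||u||_L² ≤ C_P ||u'||_L².


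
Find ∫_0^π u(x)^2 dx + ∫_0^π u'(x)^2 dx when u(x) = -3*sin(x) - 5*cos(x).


||u||_{H^1(0,π)}^2 = 34*π

u'(x) = 5*sin(x) - 3*cos(x).
Expand u² and (u')² and integrate term by term on (0, π), using: for integers n ≥ 1, ∫_0^π sin²(nx) dx = ∫_0^π cos²(nx) dx = π/2; for n ≠ n', ∫_0^π sin(nx)sin(n'x) dx = ∫_0^π cos(nx)cos(n'x) dx = 0; and by product-to-sum, ∫_0^π sin(nx)cos(n'x) dx = ½∫_0^π [sin((n+n')x) + sin((n−n')x)] dx, which is 0 when n+n' is even and 2n/(n²−n'²) when n+n' is odd (it need not vanish on (0, π)).
  u² squared terms: (-5)²·∫cos(x)² dx = 25·π/2 = 25*π/2;  (-3)²·∫sin(x)² dx = 9·π/2 = 9*π/2.
  u² cross terms: 2·(-5)·(-3)·∫cos(x)·sin(x) dx = 30·(0) = 0.
  So ∫_0^π u² dx = 25*π/2 + 9*π/2 + 0 = 17*π.
  (u')² squared terms: (-3)²·∫cos(x)² dx = 9·π/2 = 9*π/2;  (5)²·∫sin(x)² dx = 25·π/2 = 25*π/2.
  (u')² cross terms: 2·(-3)·(5)·∫cos(x)·sin(x) dx = -30·(0) = 0.
  So ∫_0^π (u')² dx = 9*π/2 + 25*π/2 + 0 = 17*π.
||u||_{H^1}^2 = (17*π) + (17*π) = 34*π.


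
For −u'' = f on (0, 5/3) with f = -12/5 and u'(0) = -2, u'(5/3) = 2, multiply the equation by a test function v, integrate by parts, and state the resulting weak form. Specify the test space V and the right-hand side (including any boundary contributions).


V = H^1(0, 5/3) (v unrestricted at boundary; u is determined up to an additive constant); weak form: ∫_0^5/3 u'v' dx = ∫_0^5/3 (-12/5) v dx + 2·v(5/3) + 2·v(0) for all v ∈ V.

Multiply both sides by a test function v and integrate from 0 to 5/3:
  ∫_0^5/3 −u''(x) v(x) dx = ∫_0^5/3 f(x) v(x) dx.
Integrate the LHS by parts once:
  ∫_0^5/3 −u'' v dx = −[u'(x) v(x)]_0^5/3 + ∫_0^5/3 u'(x) v'(x) dx.
Thus ∫_0^5/3 u'(x) v'(x) dx = ∫_0^5/3 f(x) v(x) dx + [u'(x) v(x)]_0^5/3.
Choose V so that boundary terms are either known or forced to vanish.
u has inhomogeneous Neumann u'(0) = -2, u'(5/3) = 2. [u' v]_0^5/3 = (2)·v(5/3) − (-2)·v(0) = 2·v(5/3) + 2·v(0). Take V = H^1(0, 5/3); boundary term becomes part of RHS.
Weak formulation: find u (satisfying any essential BC) such that ∫_0^5/3 u'(x) v'(x) dx = ∫_0^5/3 f v dx + 2·v(5/3) + 2·v(0) for all v ∈ V (Neumann data are natural BCs: they enter the RHS as boundary terms).
Substituting f(x) = -12/5, the right-hand side is ∫_0^5/3 (-12/5) v dx + 2·v(5/3) + 2·v(0).
Compatibility check (pure Neumann): taking v ≡ 1 ∈ V gives 0 = ∫_0^5/3 f dx + (2) − (-2), i.e. ∫_0^5/3 f dx must equal u'(0) − u'(5/3) = -4. Indeed ∫_0^5/3 (-12/5) dx = -4, so the data are compatible. The solution is then unique only up to an additive constant (fix it e.g. by requiring ∫_0^5/3 u dx = 0).


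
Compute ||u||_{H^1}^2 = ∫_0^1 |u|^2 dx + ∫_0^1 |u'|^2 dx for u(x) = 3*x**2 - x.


||u||_{H^1}^2 = 229/30

The H^1 norm (squared) on an interval (0, L) is
  ||u||_{H^1}^2 = ∫_0^L u(x)^2 dx + ∫_0^L u'(x)^2 dx.
Compute u'(x) = 6*x - 1.
Then u(x)^2 = 9*x**4 - 6*x**3 + x**2 and u'(x)^2 = 36*x**2 - 12*x + 1.
Integrate each monomial from 0 to 1 using ∫_0^1 c·x^n dx = c·1^(n+1)/(n+1):
  ∫_0^1 u(x)^2 dx = ∫_0^1 (9*x^4 - 6*x^3 + x^2) dx. Term by term:
    ∫_0^1 9*x^4 dx = 9/5;  ∫_0^1 -6*x^3 dx = -3/2;  ∫_0^1 x^2 dx = 1/3.
  Sum: 9/5 − 3/2 + 1/3 = 19/30.
  ∫_0^1 u'(x)^2 dx = ∫_0^1 (36*x^2 - 12*x + 1) dx. Term by term:
    ∫_0^1 36*x^2 dx = 12;  ∫_0^1 -12*x dx = -6;  ∫_0^1 1 dx = 1.
  Sum: 12 − 6 + 1 = 7.
Adding: ||u||_{H^1}^2 = 19/30 + 7 = 229/30.


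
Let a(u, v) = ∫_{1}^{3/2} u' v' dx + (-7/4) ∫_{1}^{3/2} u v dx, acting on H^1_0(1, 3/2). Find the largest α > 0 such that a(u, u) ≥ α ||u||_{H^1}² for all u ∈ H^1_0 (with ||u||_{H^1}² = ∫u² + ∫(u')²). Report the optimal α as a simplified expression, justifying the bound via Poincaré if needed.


α = (-7 + 16*π^2)/(4*(1 + 4*π^2))

Coercivity of a(·,·) on H^1_0(1, 3/2) means a(u, u) ≥ α ||u||_{H^1}² for every u ∈ H^1_0.
The interval has length L = 1/2, and Poincaré/coercivity depend only on L. Here a(u, u) = ∫(u')² + (-7/4)·∫u².
Here c = -7/4 < 0 with |c| < (π/L)² = 4*π^2, so coercivity still holds. The condition a(u,u) ≥ α||u||_{H^1}² reads (1−α)∫(u')² ≥ (α−c)∫u². Any admissible α is ≤ 1 (rapidly oscillating u have ∫u²/∫(u')² → 0), and α = 1 would force 0 ≥ (1−c)∫u², impossible since c < 1; so 1−α > 0. By the sharp Poincaré inequality on H^1_0 of an interval of length L, ∫(u')² ≥ (π/L)²∫u² with equality for the first sine mode sin(π(x−x₀)/L) (x₀ the left endpoint), so the inequality holds for all u iff (1−α)(π/L)² ≥ α − c, i.e. α ≤ ((π/L)² + c)/((π/L)² + 1) = (1 + c(L/π)²)/(1 + (L/π)²). (Direct route, valid since c ≤ 0: Poincaré gives c∫u² ≥ c(L/π)²∫(u')², so a(u,u) ≥ (1 + c(L/π)²)∫(u')², while ||u||_{H^1}² ≤ (1 + (L/π)²)∫(u')²; dividing yields the same α.) With (π/L)² = 4*π^2 and c = -7/4, the largest admissible constant is α = ((π/L)² + c)/((π/L)² + 1).
Simplifying, α = (-7 + 16*π^2)/(4*(1 + 4*π^2)).


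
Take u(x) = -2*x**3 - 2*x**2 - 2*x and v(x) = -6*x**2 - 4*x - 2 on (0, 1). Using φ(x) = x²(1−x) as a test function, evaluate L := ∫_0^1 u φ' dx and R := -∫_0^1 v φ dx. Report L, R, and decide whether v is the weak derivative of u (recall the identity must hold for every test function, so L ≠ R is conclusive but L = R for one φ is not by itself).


LHS = 17/30, RHS = 17/30. Yes, v = u' weakly.

u(x) = -2*x**3 - 2*x**2 - 2*x, classical derivative u'(x) = -6*x**2 - 4*x - 2.
φ(x) = x²(1−x), so φ'(x) = x*(2 - 3*x).
Note φ(0) = φ(1) = 0, so the boundary term u·φ vanishes.
LHS = ∫_0^1 u(x) φ'(x) dx = ∫_0^1 (6*x^5 + 2*x^4 + 2*x^3 - 4*x^2) dx. Term by term:
  ∫_0^1 6*x^5 dx = 1;  ∫_0^1 2*x^4 dx = 2/5;  ∫_0^1 2*x^3 dx = 1/2;
  ∫_0^1 -4*x^2 dx = -4/3.
Sum: 1 + 2/5 + 1/2 − 4/3 = 17/30.
So LHS = 17/30.
∫_0^1 v(x) φ(x) dx = ∫_0^1 (6*x^5 - 2*x^4 - 2*x^3 - 2*x^2) dx. Term by term:
  ∫_0^1 6*x^5 dx = 1;  ∫_0^1 -2*x^4 dx = -2/5;  ∫_0^1 -2*x^3 dx = -1/2;
  ∫_0^1 -2*x^2 dx = -2/3.
Sum: 1 − 2/5 − 1/2 − 2/3 = -17/30.
So RHS = -∫_0^1 v(x) φ(x) dx = 17/30.
LHS = RHS, so the identity holds for this test φ.
Moreover u is smooth here and v(x) = u'(x) = -6*x**2 - 4*x - 2 pointwise, so the identity holds for every test function. Hence v is the weak derivative of u.


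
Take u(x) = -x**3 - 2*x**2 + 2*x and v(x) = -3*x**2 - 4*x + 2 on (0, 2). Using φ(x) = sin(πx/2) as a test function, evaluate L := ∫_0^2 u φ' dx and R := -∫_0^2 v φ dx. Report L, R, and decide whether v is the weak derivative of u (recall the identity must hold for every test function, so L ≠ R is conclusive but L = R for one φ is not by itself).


LHS = -96/π^3 + 32/π, RHS = -96/π^3 + 32/π. Yes, v = u' weakly.

u(x) = -x**3 - 2*x**2 + 2*x, classical derivative u'(x) = -3*x**2 - 4*x + 2.
φ(x) = sin(πx/2), so φ'(x) = π*cos(π*x/2)/2.
Note φ(0) = φ(2) = 0, so the boundary term u·φ vanishes.
LHS = ∫_0^2 u(x) φ'(x) dx = ∫_0^2 (-π*x^3*cos(π*x/2)/2 - π*x^2*cos(π*x/2) + π*x*cos(π*x/2)) dx. Term by term:
  ∫_0^2 π*x*cos(π*x/2) dx = -8/π;  ∫_0^2 -π*x^2*cos(π*x/2) dx = 16/π;  ∫_0^2 -π*x^3*cos(π*x/2)/2 dx = -96/π^3 + 24/π.
Sum: -8/π + 16/π + -96/π^3 + 24/π = -96/π^3 + 32/π.
So LHS = -96/π^3 + 32/π.
∫_0^2 v(x) φ(x) dx = ∫_0^2 (-3*x^2*sin(π*x/2) - 4*x*sin(π*x/2) + 2*sin(π*x/2)) dx. Term by term:
  ∫_0^2 2*sin(π*x/2) dx = 8/π;  ∫_0^2 -4*x*sin(π*x/2) dx = -16/π;  ∫_0^2 -3*x^2*sin(π*x/2) dx = -24/π + 96/π^3.
Sum: 8/π − 16/π + -24/π + 96/π^3 = -32/π + 96/π^3.
So RHS = -∫_0^2 v(x) φ(x) dx = -96/π^3 + 32/π.
LHS = RHS, so the identity holds for this test φ.
Moreover u is smooth here and v(x) = u'(x) = -3*x**2 - 4*x + 2 pointwise, so the identity holds for every test function. Hence v is the weak derivative of u.


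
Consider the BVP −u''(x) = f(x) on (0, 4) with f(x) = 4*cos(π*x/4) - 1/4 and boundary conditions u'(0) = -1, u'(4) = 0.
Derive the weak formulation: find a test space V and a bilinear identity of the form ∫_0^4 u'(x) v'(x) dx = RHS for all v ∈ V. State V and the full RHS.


V = H^1(0, 4) (v unrestricted at boundary; u is determined up to an additive constant); weak form: ∫_0^4 u'v' dx = ∫_0^4 (4*cos(π*x/4) - 1/4) v dx + v(0) for all v ∈ V.

Multiply both sides by a test function v and integrate from 0 to 4:
  ∫_0^4 −u''(x) v(x) dx = ∫_0^4 f(x) v(x) dx.
Integrate the LHS by parts once:
  ∫_0^4 −u'' v dx = −[u'(x) v(x)]_0^4 + ∫_0^4 u'(x) v'(x) dx.
Thus ∫_0^4 u'(x) v'(x) dx = ∫_0^4 f(x) v(x) dx + [u'(x) v(x)]_0^4.
Choose V so that boundary terms are either known or forced to vanish.
u has inhomogeneous Neumann u'(0) = -1, u'(4) = 0. [u' v]_0^4 = (0)·v(4) − (-1)·v(0) = v(0). Take V = H^1(0, 4); boundary term becomes part of RHS.
Weak formulation: find u (satisfying any essential BC) such that ∫_0^4 u'(x) v'(x) dx = ∫_0^4 f v dx + v(0) for all v ∈ V (Neumann data are natural BCs: they enter the RHS as boundary terms).
Substituting f(x) = 4*cos(π*x/4) - 1/4, the right-hand side is ∫_0^4 (4*cos(π*x/4) - 1/4) v dx + v(0).
Compatibility check (pure Neumann): taking v ≡ 1 ∈ V gives 0 = ∫_0^4 f dx + (0) − (-1), i.e. ∫_0^4 f dx must equal u'(0) − u'(4) = -1. Indeed ∫_0^4 (4*cos(π*x/4) - 1/4) dx = -1, so the data are compatible. The solution is then unique only up to an additive constant (fix it e.g. by requiring ∫_0^4 u dx = 0).


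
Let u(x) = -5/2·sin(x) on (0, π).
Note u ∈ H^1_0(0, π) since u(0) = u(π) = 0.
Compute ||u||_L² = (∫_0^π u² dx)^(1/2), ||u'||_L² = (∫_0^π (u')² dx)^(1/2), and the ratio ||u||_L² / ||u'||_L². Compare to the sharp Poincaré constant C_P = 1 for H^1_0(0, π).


||u||_L² / ||u'||_L² = 1 = C_P.

u(x) = -5/2·sin(x), so u'(x) = -5*cos(x)/2.
Writing u(x) = A·sin(kπx/L) with A = -5/2 and k = 1, use ∫_0^L sin²(kπx/L) dx = L/2 and ∫_0^L cos²(kπx/L) dx = L/2.
u² = 25/4·sin²(x) and (u')² = 25/4·cos²(x), and each of sin², cos² integrates to L/2 = π/2 over (0, π).
∫_0^π u² dx = 25*π/8, so ||u||_L² = 5*sqrt(2)*sqrt(π)/4.
∫_0^π (u')² dx = 25*π/8, so ||u'||_L² = 5*sqrt(2)*sqrt(π)/4.
Ratio ||u||_L² / ||u'||_L² = 1.
Sharp Poincaré constant on H^1_0(0, π) is C_P = L/π = 1, achieved by sin(x).
This is the k = 1 eigenfunction (up to amplitude), so the ratio equals the sharp Poincaré constant exactly.


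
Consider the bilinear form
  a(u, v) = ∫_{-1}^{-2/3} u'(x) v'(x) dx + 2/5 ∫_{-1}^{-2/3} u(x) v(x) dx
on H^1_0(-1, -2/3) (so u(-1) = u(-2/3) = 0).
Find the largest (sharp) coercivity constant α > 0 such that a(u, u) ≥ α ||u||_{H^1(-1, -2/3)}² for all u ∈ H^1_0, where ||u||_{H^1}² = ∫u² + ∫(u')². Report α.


α = (2 + 45*π^2)/(5*(1 + 9*π^2))

Coercivity of a(·,·) on H^1_0(-1, -2/3) means a(u, u) ≥ α ||u||_{H^1}² for every u ∈ H^1_0.
The interval has length L = 1/3, and Poincaré/coercivity depend only on L. Here a(u, u) = ∫(u')² + (2/5)·∫u².
Here 0 < c = 2/5 < 1. The condition a(u,u) ≥ α||u||_{H^1}² reads (1−α)∫(u')² ≥ (α−c)∫u². Any admissible α is ≤ 1 (rapidly oscillating u have ∫u²/∫(u')² → 0), and α = 1 would force 0 ≥ (1−c)∫u², impossible since c < 1; so 1−α > 0. By the sharp Poincaré inequality on H^1_0 of an interval of length L, ∫(u')² ≥ (π/L)²∫u² with equality for the first sine mode sin(π(x−x₀)/L) (x₀ the left endpoint), so the inequality holds for all u iff (1−α)(π/L)² ≥ α − c, i.e. α ≤ ((π/L)² + c)/((π/L)² + 1) = (1 + c(L/π)²)/(1 + (L/π)²). With (π/L)² = 9*π^2 and c = 2/5, the largest admissible constant is α = ((π/L)² + c)/((π/L)² + 1).
Simplifying, α = (2 + 45*π^2)/(5*(1 + 9*π^2)).


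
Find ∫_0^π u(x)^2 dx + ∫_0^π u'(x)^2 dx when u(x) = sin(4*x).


||u||_{H^1(0,π)}^2 = 17*π/2

u'(x) = 4*cos(4*x).
Expand u² and (u')² and integrate term by term on (0, π), using: for integers n ≥ 1, ∫_0^π sin²(nx) dx = ∫_0^π cos²(nx) dx = π/2; for n ≠ n', ∫_0^π sin(nx)sin(n'x) dx = ∫_0^π cos(nx)cos(n'x) dx = 0; and by product-to-sum, ∫_0^π sin(nx)cos(n'x) dx = ½∫_0^π [sin((n+n')x) + sin((n−n')x)] dx, which is 0 when n+n' is even and 2n/(n²−n'²) when n+n' is odd (it need not vanish on (0, π)).
  u² squared terms: (1)²·∫sin(4x)² dx = 1·π/2 = π/2.
  So ∫_0^π u² dx = π/2.
  (u')² squared terms: (4)²·∫cos(4x)² dx = 16·π/2 = 8*π.
  So ∫_0^π (u')² dx = 8*π.
||u||_{H^1}^2 = (π/2) + (8*π) = 17*π/2.


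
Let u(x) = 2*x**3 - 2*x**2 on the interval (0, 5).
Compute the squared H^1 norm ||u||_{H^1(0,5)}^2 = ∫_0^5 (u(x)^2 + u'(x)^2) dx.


||u||_{H^1}^2 = 881500/21

The H^1 norm (squared) on an interval (0, L) is
  ||u||_{H^1}^2 = ∫_0^L u(x)^2 dx + ∫_0^L u'(x)^2 dx.
Compute u'(x) = 6*x**2 - 4*x.
Then u(x)^2 = 4*x**6 - 8*x**5 + 4*x**4 and u'(x)^2 = 36*x**4 - 48*x**3 + 16*x**2.
Integrate each monomial from 0 to 5 using ∫_0^5 c·x^n dx = c·5^(n+1)/(n+1):
  ∫_0^5 u(x)^2 dx = ∫_0^5 (4*x^6 - 8*x^5 + 4*x^4) dx. Term by term:
    ∫_0^5 4*x^6 dx = 312500/7;  ∫_0^5 -8*x^5 dx = -62500/3;  ∫_0^5 4*x^4 dx = 2500.
  Sum: 312500/7 − 62500/3 + 2500 = 552500/21.
  ∫_0^5 u'(x)^2 dx = ∫_0^5 (36*x^4 - 48*x^3 + 16*x^2) dx. Term by term:
    ∫_0^5 36*x^4 dx = 22500;  ∫_0^5 -48*x^3 dx = -7500;  ∫_0^5 16*x^2 dx = 2000/3.
  Sum: 22500 − 7500 + 2000/3 = 47000/3.
Adding: ||u||_{H^1}^2 = 552500/21 + 47000/3 = 881500/21.


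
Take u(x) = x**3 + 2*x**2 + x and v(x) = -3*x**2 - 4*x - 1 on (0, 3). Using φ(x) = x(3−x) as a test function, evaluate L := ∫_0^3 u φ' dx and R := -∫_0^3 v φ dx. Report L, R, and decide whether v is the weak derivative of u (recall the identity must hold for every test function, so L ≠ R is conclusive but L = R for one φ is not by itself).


LHS = -1359/20, RHS = 1359/20. No, v is not the weak derivative of u.

u(x) = x**3 + 2*x**2 + x, classical derivative u'(x) = 3*x**2 + 4*x + 1.
φ(x) = x(3−x), so φ'(x) = 3 - 2*x.
Note φ(0) = φ(3) = 0, so the boundary term u·φ vanishes.
LHS = ∫_0^3 u(x) φ'(x) dx = ∫_0^3 (-2*x^4 - x^3 + 4*x^2 + 3*x) dx. Term by term:
  ∫_0^3 -2*x^4 dx = -486/5;  ∫_0^3 -x^3 dx = -81/4;  ∫_0^3 4*x^2 dx = 36;
  ∫_0^3 3*x dx = 27/2.
Sum: -486/5 − 81/4 + 36 + 27/2 = -1359/20.
So LHS = -1359/20.
∫_0^3 v(x) φ(x) dx = ∫_0^3 (3*x^4 - 5*x^3 - 11*x^2 - 3*x) dx. Term by term:
  ∫_0^3 3*x^4 dx = 729/5;  ∫_0^3 -5*x^3 dx = -405/4;  ∫_0^3 -11*x^2 dx = -99;
  ∫_0^3 -3*x dx = -27/2.
Sum: 729/5 − 405/4 − 99 − 27/2 = -1359/20.
So RHS = -∫_0^3 v(x) φ(x) dx = 1359/20.
LHS − RHS = -1359/10 ≠ 0, so the identity fails.
(For a valid weak derivative the identity must hold for EVERY test function, in particular this one. The failure shows v is NOT the weak derivative of u.)
Correct weak derivative would be u'(x) = 3*x**2 + 4*x + 1.


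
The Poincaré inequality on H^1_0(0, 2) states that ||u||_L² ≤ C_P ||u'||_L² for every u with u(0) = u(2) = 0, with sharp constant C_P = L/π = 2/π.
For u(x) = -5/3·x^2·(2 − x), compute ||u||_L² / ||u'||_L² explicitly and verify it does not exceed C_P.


||u||_L² / ||u'||_L² = sqrt(14)/7 < C_P = 2/π.

u(x) = -5/3·x^2·(2 − x), so u'(x) = 5*x*(3*x - 4)/3.
u(x) = -5/3·x^2·(2 − x) vanishes at x = 0 and x = 2, so u ∈ H^1_0(0, 2). Differentiate via the product rule and integrate the resulting polynomials term by term.
  ∫_0^2 u² dx = ∫_0^2 (25*x^6/9 - 100*x^5/9 + 100*x^4/9) dx. Term by term:
    ∫_0^2 25*x^6/9 dx = 3200/63;  ∫_0^2 -100*x^5/9 dx = -3200/27;  ∫_0^2 100*x^4/9 dx = 640/9.
  Sum: 3200/63 − 3200/27 + 640/9 = 640/189.
  ∫_0^2 (u')² dx = ∫_0^2 (25*x^4 - 200*x^3/3 + 400*x^2/9) dx. Term by term:
    ∫_0^2 25*x^4 dx = 160;  ∫_0^2 -200*x^3/3 dx = -800/3;  ∫_0^2 400*x^2/9 dx = 3200/27.
  Sum: 160 − 800/3 + 3200/27 = 320/27.
∫_0^2 u² dx = 640/189, so ||u||_L² = 8*sqrt(210)/63.
∫_0^2 (u')² dx = 320/27, so ||u'||_L² = 8*sqrt(15)/9.
Ratio ||u||_L² / ||u'||_L² = sqrt(14)/7.
Sharp Poincaré constant on H^1_0(0, 2) is C_P = L/π = 2/π, achieved by sin(π/2·x).
A polynomial bump cannot attain the sharp Poincaré constant (only the first sine eigenfunction does), so the ratio is strictly less than C_P, consistent with ||u||_L² ≤ C_P ||u'||_L².


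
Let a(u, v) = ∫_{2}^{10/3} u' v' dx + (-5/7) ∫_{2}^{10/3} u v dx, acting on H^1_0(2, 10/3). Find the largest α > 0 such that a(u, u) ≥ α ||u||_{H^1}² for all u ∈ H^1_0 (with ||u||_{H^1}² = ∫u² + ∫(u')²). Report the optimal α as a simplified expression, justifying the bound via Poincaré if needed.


α = (-80 + 63*π^2)/(7*(16 + 9*π^2))

Coercivity of a(·,·) on H^1_0(2, 10/3) means a(u, u) ≥ α ||u||_{H^1}² for every u ∈ H^1_0.
The interval has length L = 4/3, and Poincaré/coercivity depend only on L. Here a(u, u) = ∫(u')² + (-5/7)·∫u².
Here c = -5/7 < 0 with |c| < (π/L)² = 9*π^2/16, so coercivity still holds. The condition a(u,u) ≥ α||u||_{H^1}² reads (1−α)∫(u')² ≥ (α−c)∫u². Any admissible α is ≤ 1 (rapidly oscillating u have ∫u²/∫(u')² → 0), and α = 1 would force 0 ≥ (1−c)∫u², impossible since c < 1; so 1−α > 0. By the sharp Poincaré inequality on H^1_0 of an interval of length L, ∫(u')² ≥ (π/L)²∫u² with equality for the first sine mode sin(π(x−x₀)/L) (x₀ the left endpoint), so the inequality holds for all u iff (1−α)(π/L)² ≥ α − c, i.e. α ≤ ((π/L)² + c)/((π/L)² + 1) = (1 + c(L/π)²)/(1 + (L/π)²). (Direct route, valid since c ≤ 0: Poincaré gives c∫u² ≥ c(L/π)²∫(u')², so a(u,u) ≥ (1 + c(L/π)²)∫(u')², while ||u||_{H^1}² ≤ (1 + (L/π)²)∫(u')²; dividing yields the same α.) With (π/L)² = 9*π^2/16 and c = -5/7, the largest admissible constant is α = ((π/L)² + c)/((π/L)² + 1).
Simplifying, α = (-80 + 63*π^2)/(7*(16 + 9*π^2)).


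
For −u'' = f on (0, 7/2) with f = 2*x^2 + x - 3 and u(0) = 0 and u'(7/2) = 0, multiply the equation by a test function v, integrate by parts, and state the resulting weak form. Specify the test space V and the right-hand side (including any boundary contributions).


V = {v ∈ H^1(0, 7/2) : v(0) = 0} (test functions vanish at x = 0 where u is specified); weak form: ∫_0^7/2 u'v' dx = ∫_0^7/2 (2*x^2 + x - 3) v dx for all v ∈ V.

Multiply both sides by a test function v and integrate from 0 to 7/2:
  ∫_0^7/2 −u''(x) v(x) dx = ∫_0^7/2 f(x) v(x) dx.
Integrate the LHS by parts once:
  ∫_0^7/2 −u'' v dx = −[u'(x) v(x)]_0^7/2 + ∫_0^7/2 u'(x) v'(x) dx.
Thus ∫_0^7/2 u'(x) v'(x) dx = ∫_0^7/2 f(x) v(x) dx + [u'(x) v(x)]_0^7/2.
Choose V so that boundary terms are either known or forced to vanish.
Mixed BC: u(0) = 0 (Dirichlet) and u'(7/2) = 0 (Neumann). Define V = {v ∈ H^1(0, 7/2) : v(0) = 0}. Then [u' v]_0^7/2 = u'(7/2)·v(7/2) − u'(0)·0 = 0.
Weak formulation: find u (satisfying any essential BC) such that ∫_0^7/2 u'(x) v'(x) dx = ∫_0^7/2 f v dx for all v ∈ V (Dirichlet at 0 absorbed into V; the Neumann datum at x = 7/2 is zero, so no boundary term remains).
Substituting f(x) = 2*x^2 + x - 3, the right-hand side is ∫_0^7/2 (2*x^2 + x - 3) v dx.


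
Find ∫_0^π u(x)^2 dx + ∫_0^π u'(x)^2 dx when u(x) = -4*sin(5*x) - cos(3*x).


||u||_{H^1(0,π)}^2 = 213*π

u'(x) = 3*sin(3*x) - 20*cos(5*x).
Expand u² and (u')² and integrate term by term on (0, π), using: for integers n ≥ 1, ∫_0^π sin²(nx) dx = ∫_0^π cos²(nx) dx = π/2; for n ≠ n', ∫_0^π sin(nx)sin(n'x) dx = ∫_0^π cos(nx)cos(n'x) dx = 0; and by product-to-sum, ∫_0^π sin(nx)cos(n'x) dx = ½∫_0^π [sin((n+n')x) + sin((n−n')x)] dx, which is 0 when n+n' is even and 2n/(n²−n'²) when n+n' is odd (it need not vanish on (0, π)).
  u² squared terms: (-1)²·∫cos(3x)² dx = 1·π/2 = π/2;  (-4)²·∫sin(5x)² dx = 16·π/2 = 8*π.
  u² cross terms: 2·(-1)·(-4)·∫cos(3x)·sin(5x) dx = 8·(0) = 0.
  So ∫_0^π u² dx = π/2 + 8*π + 0 = 17*π/2.
  (u')² squared terms: (-20)²·∫cos(5x)² dx = 400·π/2 = 200*π;  (3)²·∫sin(3x)² dx = 9·π/2 = 9*π/2.
  (u')² cross terms: 2·(-20)·(3)·∫cos(5x)·sin(3x) dx = -120·(0) = 0.
  So ∫_0^π (u')² dx = 200*π + 9*π/2 + 0 = 409*π/2.
||u||_{H^1}^2 = (17*π/2) + (409*π/2) = 213*π.


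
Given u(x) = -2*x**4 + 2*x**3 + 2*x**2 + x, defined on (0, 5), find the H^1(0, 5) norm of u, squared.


||u||_{H^1}^2 = 56821490/63

The H^1 norm (squared) on an interval (0, L) is
  ||u||_{H^1}^2 = ∫_0^L u(x)^2 dx + ∫_0^L u'(x)^2 dx.
Compute u'(x) = -8*x**3 + 6*x**2 + 4*x + 1.
Then u(x)^2 = 4*x**8 - 8*x**7 - 4*x**6 + 4*x**5 + 8*x**4 + 4*x**3 + x**2 and u'(x)^2 = 64*x**6 - 96*x**5 - 28*x**4 + 32*x**3 + 28*x**2 + 8*x + 1.
Integrate each monomial from 0 to 5 using ∫_0^5 c·x^n dx = c·5^(n+1)/(n+1):
  ∫_0^5 u(x)^2 dx = ∫_0^5 (4*x^8 - 8*x^7 - 4*x^6 + 4*x^5 + 8*x^4 + 4*x^3 + x^2) dx. Term by term:
    ∫_0^5 4*x^8 dx = 7812500/9;  ∫_0^5 -8*x^7 dx = -390625;  ∫_0^5 -4*x^6 dx = -312500/7;
    ∫_0^5 4*x^5 dx = 31250/3;  ∫_0^5 8*x^4 dx = 5000;  ∫_0^5 4*x^3 dx = 625;
    ∫_0^5 x^2 dx = 125/3.
  Sum: 7812500/9 − 390625 − 312500/7 + 31250/3 + 5000 + 625 + 125/3 = 28278875/63.
  ∫_0^5 u'(x)^2 dx = ∫_0^5 (64*x^6 - 96*x^5 - 28*x^4 + 32*x^3 + 28*x^2 + 8*x + 1) dx. Term by term:
    ∫_0^5 64*x^6 dx = 5000000/7;  ∫_0^5 -96*x^5 dx = -250000;  ∫_0^5 -28*x^4 dx = -17500;
    ∫_0^5 32*x^3 dx = 5000;  ∫_0^5 28*x^2 dx = 3500/3;  ∫_0^5 8*x dx = 100;
    ∫_0^5 1 dx = 5.
  Sum: 5000000/7 − 250000 − 17500 + 5000 + 3500/3 + 100 + 5 = 9514205/21.
Adding: ||u||_{H^1}^2 = 28278875/63 + 9514205/21 = 56821490/63.


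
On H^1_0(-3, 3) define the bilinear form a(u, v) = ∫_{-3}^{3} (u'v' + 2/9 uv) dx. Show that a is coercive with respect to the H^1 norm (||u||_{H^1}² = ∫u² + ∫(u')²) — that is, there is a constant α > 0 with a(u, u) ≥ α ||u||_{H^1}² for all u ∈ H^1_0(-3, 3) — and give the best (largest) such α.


α = (8 + π^2)/(π^2 + 36)

Coercivity of a(·,·) on H^1_0(-3, 3) means a(u, u) ≥ α ||u||_{H^1}² for every u ∈ H^1_0.
The interval has length L = 6, and Poincaré/coercivity depend only on L. Here a(u, u) = ∫(u')² + (2/9)·∫u².
Here 0 < c = 2/9 < 1. The condition a(u,u) ≥ α||u||_{H^1}² reads (1−α)∫(u')² ≥ (α−c)∫u². Any admissible α is ≤ 1 (rapidly oscillating u have ∫u²/∫(u')² → 0), and α = 1 would force 0 ≥ (1−c)∫u², impossible since c < 1; so 1−α > 0. By the sharp Poincaré inequality on H^1_0 of an interval of length L, ∫(u')² ≥ (π/L)²∫u² with equality for the first sine mode sin(π(x−x₀)/L) (x₀ the left endpoint), so the inequality holds for all u iff (1−α)(π/L)² ≥ α − c, i.e. α ≤ ((π/L)² + c)/((π/L)² + 1) = (1 + c(L/π)²)/(1 + (L/π)²). With (π/L)² = π^2/36 and c = 2/9, the largest admissible constant is α = ((π/L)² + c)/((π/L)² + 1).
Simplifying, α = (8 + π^2)/(π^2 + 36).


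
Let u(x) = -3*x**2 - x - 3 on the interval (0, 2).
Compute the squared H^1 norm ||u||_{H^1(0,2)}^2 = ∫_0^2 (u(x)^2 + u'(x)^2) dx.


||u||_{H^1}^2 = 4264/15

The H^1 norm (squared) on an interval (0, L) is
  ||u||_{H^1}^2 = ∫_0^L u(x)^2 dx + ∫_0^L u'(x)^2 dx.
Compute u'(x) = -6*x - 1.
Then u(x)^2 = 9*x**4 + 6*x**3 + 19*x**2 + 6*x + 9 and u'(x)^2 = 36*x**2 + 12*x + 1.
Integrate each monomial from 0 to 2 using ∫_0^2 c·x^n dx = c·2^(n+1)/(n+1):
  ∫_0^2 u(x)^2 dx = ∫_0^2 (9*x^4 + 6*x^3 + 19*x^2 + 6*x + 9) dx. Term by term:
    ∫_0^2 9*x^4 dx = 288/5;  ∫_0^2 6*x^3 dx = 24;  ∫_0^2 19*x^2 dx = 152/3;
    ∫_0^2 6*x dx = 12;  ∫_0^2 9 dx = 18.
  Sum: 288/5 + 24 + 152/3 + 12 + 18 = 2434/15.
  ∫_0^2 u'(x)^2 dx = ∫_0^2 (36*x^2 + 12*x + 1) dx. Term by term:
    ∫_0^2 36*x^2 dx = 96;  ∫_0^2 12*x dx = 24;  ∫_0^2 1 dx = 2.
  Sum: 96 + 24 + 2 = 122.
Adding: ||u||_{H^1}^2 = 2434/15 + 122 = 4264/15.


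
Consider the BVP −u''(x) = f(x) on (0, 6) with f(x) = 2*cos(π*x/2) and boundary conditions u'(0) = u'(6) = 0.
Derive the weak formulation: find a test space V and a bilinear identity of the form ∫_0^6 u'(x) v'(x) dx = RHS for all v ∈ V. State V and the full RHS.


V = H^1(0, 6) (no boundary constraint on v; u is determined up to an additive constant); weak form: ∫_0^6 u'v' dx = ∫_0^6 (2*cos(π*x/2)) v dx for all v ∈ V.

Multiply both sides by a test function v and integrate from 0 to 6:
  ∫_0^6 −u''(x) v(x) dx = ∫_0^6 f(x) v(x) dx.
Integrate the LHS by parts once:
  ∫_0^6 −u'' v dx = −[u'(x) v(x)]_0^6 + ∫_0^6 u'(x) v'(x) dx.
Thus ∫_0^6 u'(x) v'(x) dx = ∫_0^6 f(x) v(x) dx + [u'(x) v(x)]_0^6.
Choose V so that boundary terms are either known or forced to vanish.
u has homogeneous Neumann: u'(0) = u'(6) = 0. So [u' v]_0^6 = 0·v(6) − 0·v(0) = 0 for any v; take V = H^1(0, 6).
Weak formulation: find u (satisfying any essential BC) such that ∫_0^6 u'(x) v'(x) dx = ∫_0^6 f v dx for all v ∈ V (homogeneous Neumann, so boundary terms vanish).
Substituting f(x) = 2*cos(π*x/2), the right-hand side is ∫_0^6 (2*cos(π*x/2)) v dx.
Compatibility check (pure Neumann): taking v ≡ 1 ∈ V gives 0 = ∫_0^6 f dx + (0) − (0), i.e. ∫_0^6 f dx must equal u'(0) − u'(6) = 0. Indeed ∫_0^6 (2*cos(π*x/2)) dx = 0, so the data are compatible. The solution is then unique only up to an additive constant (fix it e.g. by requiring ∫_0^6 u dx = 0).


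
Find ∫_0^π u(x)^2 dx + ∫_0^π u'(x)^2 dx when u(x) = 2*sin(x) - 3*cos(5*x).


||u||_{H^1(0,π)}^2 = 121*π

u'(x) = 15*sin(5*x) + 2*cos(x).
Expand u² and (u')² and integrate term by term on (0, π), using: for integers n ≥ 1, ∫_0^π sin²(nx) dx = ∫_0^π cos²(nx) dx = π/2; for n ≠ n', ∫_0^π sin(nx)sin(n'x) dx = ∫_0^π cos(nx)cos(n'x) dx = 0; and by product-to-sum, ∫_0^π sin(nx)cos(n'x) dx = ½∫_0^π [sin((n+n')x) + sin((n−n')x)] dx, which is 0 when n+n' is even and 2n/(n²−n'²) when n+n' is odd (it need not vanish on (0, π)).
  u² squared terms: (-3)²·∫cos(5x)² dx = 9·π/2 = 9*π/2;  (2)²·∫sin(x)² dx = 4·π/2 = 2*π.
  u² cross terms: 2·(-3)·(2)·∫cos(5x)·sin(x) dx = -12·(0) = 0.
  So ∫_0^π u² dx = 9*π/2 + 2*π + 0 = 13*π/2.
  (u')² squared terms: (2)²·∫cos(x)² dx = 4·π/2 = 2*π;  (15)²·∫sin(5x)² dx = 225·π/2 = 225*π/2.
  (u')² cross terms: 2·(2)·(15)·∫cos(x)·sin(5x) dx = 60·(0) = 0.
  So ∫_0^π (u')² dx = 2*π + 225*π/2 + 0 = 229*π/2.
||u||_{H^1}^2 = (13*π/2) + (229*π/2) = 121*π.


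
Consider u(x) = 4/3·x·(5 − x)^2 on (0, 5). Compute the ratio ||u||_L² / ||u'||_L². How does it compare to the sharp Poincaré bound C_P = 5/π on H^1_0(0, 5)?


||u||_L² / ||u'||_L² = 5*sqrt(14)/14 < C_P = 5/π.

u(x) = 4/3·x·(5 − x)^2, so u'(x) = 4*x^2 - 80*x/3 + 100/3.
u(x) = 4/3·x·(5 − x)^2 vanishes at x = 0 and x = 5, so u ∈ H^1_0(0, 5). Differentiate via the product rule and integrate the resulting polynomials term by term.
  ∫_0^5 u² dx = ∫_0^5 (16*x^6/9 - 320*x^5/9 + 800*x^4/3 - 8000*x^3/9 + 10000*x^2/9) dx. Term by term:
    ∫_0^5 16*x^6/9 dx = 1250000/63;  ∫_0^5 -320*x^5/9 dx = -2500000/27;  ∫_0^5 800*x^4/3 dx = 500000/3;
    ∫_0^5 -8000*x^3/9 dx = -1250000/9;  ∫_0^5 10000*x^2/9 dx = 1250000/27.
  Sum: 1250000/63 − 2500000/27 + 500000/3 − 1250000/9 + 1250000/27 = 250000/189.
  ∫_0^5 (u')² dx = ∫_0^5 (16*x^4 - 640*x^3/3 + 8800*x^2/9 - 16000*x/9 + 10000/9) dx. Term by term:
    ∫_0^5 16*x^4 dx = 10000;  ∫_0^5 -640*x^3/3 dx = -100000/3;  ∫_0^5 8800*x^2/9 dx = 1100000/27;
    ∫_0^5 -16000*x/9 dx = -200000/9;  ∫_0^5 10000/9 dx = 50000/9.
  Sum: 10000 − 100000/3 + 1100000/27 − 200000/9 + 50000/9 = 20000/27.
∫_0^5 u² dx = 250000/189, so ||u||_L² = 500*sqrt(21)/63.
∫_0^5 (u')² dx = 20000/27, so ||u'||_L² = 100*sqrt(6)/9.
Ratio ||u||_L² / ||u'||_L² = 5*sqrt(14)/14.
Sharp Poincaré constant on H^1_0(0, 5) is C_P = L/π = 5/π, achieved by sin(π/5·x).
A polynomial bump cannot attain the sharp Poincaré constant (only the first sine eigenfunction does), so the ratio is strictly less than C_P, consistent with ||u||_L² ≤ C_P ||u'||_L².


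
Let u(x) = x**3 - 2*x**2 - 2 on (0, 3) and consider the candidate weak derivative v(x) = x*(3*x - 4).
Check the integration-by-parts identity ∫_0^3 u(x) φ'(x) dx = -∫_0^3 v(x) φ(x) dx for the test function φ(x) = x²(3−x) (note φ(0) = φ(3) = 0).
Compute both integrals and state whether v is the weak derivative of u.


LHS = -243/10, RHS = -243/10. Yes, v = u' weakly.

u(x) = x**3 - 2*x**2 - 2, classical derivative u'(x) = 3*x**2 - 4*x.
φ(x) = x²(3−x), so φ'(x) = 3*x*(2 - x).
Note φ(0) = φ(3) = 0, so the boundary term u·φ vanishes.
LHS = ∫_0^3 u(x) φ'(x) dx = ∫_0^3 (-3*x^5 + 12*x^4 - 12*x^3 + 6*x^2 - 12*x) dx. Term by term:
  ∫_0^3 -3*x^5 dx = -729/2;  ∫_0^3 12*x^4 dx = 2916/5;  ∫_0^3 -12*x^3 dx = -243;
  ∫_0^3 6*x^2 dx = 54;  ∫_0^3 -12*x dx = -54.
Sum: -729/2 + 2916/5 − 243 + 54 − 54 = -243/10.
So LHS = -243/10.
∫_0^3 v(x) φ(x) dx = ∫_0^3 (-3*x^5 + 13*x^4 - 12*x^3) dx. Term by term:
  ∫_0^3 -3*x^5 dx = -729/2;  ∫_0^3 13*x^4 dx = 3159/5;  ∫_0^3 -12*x^3 dx = -243.
Sum: -729/2 + 3159/5 − 243 = 243/10.
So RHS = -∫_0^3 v(x) φ(x) dx = -243/10.
LHS = RHS, so the identity holds for this test φ.
Moreover u is smooth here and v(x) = u'(x) = 3*x**2 - 4*x pointwise, so the identity holds for every test function. Hence v is the weak derivative of u.


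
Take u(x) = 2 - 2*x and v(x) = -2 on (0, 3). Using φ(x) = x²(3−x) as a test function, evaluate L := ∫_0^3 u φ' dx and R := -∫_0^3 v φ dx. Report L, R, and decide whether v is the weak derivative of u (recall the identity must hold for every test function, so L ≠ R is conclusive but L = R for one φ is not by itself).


LHS = 27/2, RHS = 27/2. Yes, v = u' weakly.

u(x) = 2 - 2*x, classical derivative u'(x) = -2.
φ(x) = x²(3−x), so φ'(x) = 3*x*(2 - x).
Note φ(0) = φ(3) = 0, so the boundary term u·φ vanishes.
LHS = ∫_0^3 u(x) φ'(x) dx = ∫_0^3 (6*x^3 - 18*x^2 + 12*x) dx. Term by term:
  ∫_0^3 6*x^3 dx = 243/2;  ∫_0^3 -18*x^2 dx = -162;  ∫_0^3 12*x dx = 54.
Sum: 243/2 − 162 + 54 = 27/2.
So LHS = 27/2.
∫_0^3 v(x) φ(x) dx = ∫_0^3 (2*x^3 - 6*x^2) dx. Term by term:
  ∫_0^3 2*x^3 dx = 81/2;  ∫_0^3 -6*x^2 dx = -54.
Sum: 81/2 − 54 = -27/2.
So RHS = -∫_0^3 v(x) φ(x) dx = 27/2.
LHS = RHS, so the identity holds for this test φ.
Moreover u is smooth here and v(x) = u'(x) = -2 pointwise, so the identity holds for every test function. Hence v is the weak derivative of u.


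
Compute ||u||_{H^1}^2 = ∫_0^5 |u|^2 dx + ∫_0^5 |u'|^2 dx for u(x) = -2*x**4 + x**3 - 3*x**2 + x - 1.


||u||_{H^1}^2 = 26074405/18

The H^1 norm (squared) on an interval (0, L) is
  ||u||_{H^1}^2 = ∫_0^L u(x)^2 dx + ∫_0^L u'(x)^2 dx.
Compute u'(x) = -8*x**3 + 3*x**2 - 6*x + 1.
Then u(x)^2 = 4*x**8 - 4*x**7 + 13*x**6 - 10*x**5 + 15*x**4 - 8*x**3 + 7*x**2 - 2*x + 1 and u'(x)^2 = 64*x**6 - 48*x**5 + 105*x**4 - 52*x**3 + 42*x**2 - 12*x + 1.
Integrate each monomial from 0 to 5 using ∫_0^5 c·x^n dx = c·5^(n+1)/(n+1):
  ∫_0^5 u(x)^2 dx = ∫_0^5 (4*x^8 - 4*x^7 + 13*x^6 - 10*x^5 + 15*x^4 - 8*x^3 + 7*x^2 - 2*x + 1) dx. Term by term:
    ∫_0^5 4*x^8 dx = 7812500/9;  ∫_0^5 -4*x^7 dx = -390625/2;  ∫_0^5 13*x^6 dx = 1015625/7;
    ∫_0^5 -10*x^5 dx = -78125/3;  ∫_0^5 15*x^4 dx = 9375;  ∫_0^5 -8*x^3 dx = -1250;
    ∫_0^5 7*x^2 dx = 875/3;  ∫_0^5 -2*x dx = -25;  ∫_0^5 1 dx = 5.
  Sum: 7812500/9 − 390625/2 + 1015625/7 − 78125/3 + 9375 − 1250 + 875/3 − 25 + 5 = 100823605/126.
  ∫_0^5 u'(x)^2 dx = ∫_0^5 (64*x^6 - 48*x^5 + 105*x^4 - 52*x^3 + 42*x^2 - 12*x + 1) dx. Term by term:
    ∫_0^5 64*x^6 dx = 5000000/7;  ∫_0^5 -48*x^5 dx = -125000;  ∫_0^5 105*x^4 dx = 65625;
    ∫_0^5 -52*x^3 dx = -8125;  ∫_0^5 42*x^2 dx = 1750;  ∫_0^5 -12*x dx = -150;
    ∫_0^5 1 dx = 5.
  Sum: 5000000/7 − 125000 + 65625 − 8125 + 1750 − 150 + 5 = 4538735/7.
Adding: ||u||_{H^1}^2 = 100823605/126 + 4538735/7 = 26074405/18.


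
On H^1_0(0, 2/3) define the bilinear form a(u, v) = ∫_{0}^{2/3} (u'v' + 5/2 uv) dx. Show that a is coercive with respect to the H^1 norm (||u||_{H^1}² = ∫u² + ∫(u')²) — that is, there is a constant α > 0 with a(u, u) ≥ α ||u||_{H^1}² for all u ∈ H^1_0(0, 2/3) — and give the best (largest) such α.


α = 1

Coercivity of a(·,·) on H^1_0(0, 2/3) means a(u, u) ≥ α ||u||_{H^1}² for every u ∈ H^1_0.
The interval has length L = 2/3, and Poincaré/coercivity depend only on L. Here a(u, u) = ∫(u')² + (5/2)·∫u².
Here c = 5/2 ≥ 1, so a(u,u) = ∫(u')² + c∫u² ≥ ∫(u')² + ∫u² = ||u||_{H^1}², i.e. α = 1 works. No larger α is possible: a(u,u) ≥ α||u||_{H^1}² means (1−α)∫(u')² ≥ (α−c)∫u², and for the modes u_n = sin(nπ(x−x₀)/L) (x₀ the left endpoint) one has ∫u_n²/∫(u_n')² = (L/(nπ))² → 0, so a(u_n,u_n)/||u_n||_{H^1}² → 1. Hence the optimal constant is α = 1.
Therefore α = 1.


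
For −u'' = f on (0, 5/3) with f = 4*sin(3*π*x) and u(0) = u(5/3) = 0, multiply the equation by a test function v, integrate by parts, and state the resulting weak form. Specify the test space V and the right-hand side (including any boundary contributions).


V = H^1_0(0, 5/3) (so v(0) = v(5/3) = 0); weak form: ∫_0^5/3 u'v' dx = ∫_0^5/3 (4*sin(3*π*x)) v dx for all v ∈ V.

Multiply both sides by a test function v and integrate from 0 to 5/3:
  ∫_0^5/3 −u''(x) v(x) dx = ∫_0^5/3 f(x) v(x) dx.
Integrate the LHS by parts once:
  ∫_0^5/3 −u'' v dx = −[u'(x) v(x)]_0^5/3 + ∫_0^5/3 u'(x) v'(x) dx.
Thus ∫_0^5/3 u'(x) v'(x) dx = ∫_0^5/3 f(x) v(x) dx + [u'(x) v(x)]_0^5/3.
Choose V so that boundary terms are either known or forced to vanish.
u is Dirichlet: u(0) = u(5/3) = 0. Let V = H^1_0(0, 5/3); then v(0) = v(5/3) = 0, and [u' v]_0^5/3 = 0.
Weak formulation: find u (satisfying any essential BC) such that ∫_0^5/3 u'(x) v'(x) dx = ∫_0^5/3 f v dx for all v ∈ V.
Substituting f(x) = 4*sin(3*π*x), the right-hand side is ∫_0^5/3 (4*sin(3*π*x)) v dx.


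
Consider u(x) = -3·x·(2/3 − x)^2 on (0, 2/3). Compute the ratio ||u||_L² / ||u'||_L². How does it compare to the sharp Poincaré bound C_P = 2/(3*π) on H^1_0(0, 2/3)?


||u||_L² / ||u'||_L² = sqrt(14)/21 < C_P = 2/(3*π).

u(x) = -3·x·(2/3 − x)^2, so u'(x) = (2 - 9*x)*(x - 2/3).
u(x) = -3·x·(2/3 − x)^2 vanishes at x = 0 and x = 2/3, so u ∈ H^1_0(0, 2/3). Differentiate via the product rule and integrate the resulting polynomials term by term.
  ∫_0^2/3 u² dx = ∫_0^2/3 (9*x^6 - 24*x^5 + 24*x^4 - 32*x^3/3 + 16*x^2/9) dx. Term by term:
    ∫_0^2/3 9*x^6 dx = 128/1701;  ∫_0^2/3 -24*x^5 dx = -256/729;  ∫_0^2/3 24*x^4 dx = 256/405;
    ∫_0^2/3 -32*x^3/3 dx = -128/243;  ∫_0^2/3 16*x^2/9 dx = 128/729.
  Sum: 128/1701 − 256/729 + 256/405 − 128/243 + 128/729 = 128/25515.
  ∫_0^2/3 (u')² dx = ∫_0^2/3 (81*x^4 - 144*x^3 + 88*x^2 - 64*x/3 + 16/9) dx. Term by term:
    ∫_0^2/3 81*x^4 dx = 32/15;  ∫_0^2/3 -144*x^3 dx = -64/9;  ∫_0^2/3 88*x^2 dx = 704/81;
    ∫_0^2/3 -64*x/3 dx = -128/27;  ∫_0^2/3 16/9 dx = 32/27.
  Sum: 32/15 − 64/9 + 704/81 − 128/27 + 32/27 = 64/405.
∫_0^2/3 u² dx = 128/25515, so ||u||_L² = 8*sqrt(70)/945.
∫_0^2/3 (u')² dx = 64/405, so ||u'||_L² = 8*sqrt(5)/45.
Ratio ||u||_L² / ||u'||_L² = sqrt(14)/21.
Sharp Poincaré constant on H^1_0(0, 2/3) is C_P = L/π = 2/(3*π), achieved by sin(3*π/2·x).
A polynomial bump cannot attain the sharp Poincaré constant (only the first sine eigenfunction does), so the ratio is strictly less than C_P, consistent with ||u||_L² ≤ C_P ||u'||_L².


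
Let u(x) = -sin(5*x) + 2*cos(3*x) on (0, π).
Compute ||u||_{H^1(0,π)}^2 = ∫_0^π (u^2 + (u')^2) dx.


||u||_{H^1(0,π)}^2 = 33*π

u'(x) = -6*sin(3*x) - 5*cos(5*x).
Expand u² and (u')² and integrate term by term on (0, π), using: for integers n ≥ 1, ∫_0^π sin²(nx) dx = ∫_0^π cos²(nx) dx = π/2; for n ≠ n', ∫_0^π sin(nx)sin(n'x) dx = ∫_0^π cos(nx)cos(n'x) dx = 0; and by product-to-sum, ∫_0^π sin(nx)cos(n'x) dx = ½∫_0^π [sin((n+n')x) + sin((n−n')x)] dx, which is 0 when n+n' is even and 2n/(n²−n'²) when n+n' is odd (it need not vanish on (0, π)).
  u² squared terms: (-1)²·∫sin(5x)² dx = 1·π/2 = π/2;  (2)²·∫cos(3x)² dx = 4·π/2 = 2*π.
  u² cross terms: 2·(-1)·(2)·∫sin(5x)·cos(3x) dx = -4·(0) = 0.
  So ∫_0^π u² dx = π/2 + 2*π + 0 = 5*π/2.
  (u')² squared terms: (-6)²·∫sin(3x)² dx = 36·π/2 = 18*π;  (-5)²·∫cos(5x)² dx = 25·π/2 = 25*π/2.
  (u')² cross terms: 2·(-6)·(-5)·∫sin(3x)·cos(5x) dx = 60·(0) = 0.
  So ∫_0^π (u')² dx = 18*π + 25*π/2 + 0 = 61*π/2.
||u||_{H^1}^2 = (5*π/2) + (61*π/2) = 33*π.


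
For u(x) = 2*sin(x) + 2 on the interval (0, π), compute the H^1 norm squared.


||u||_{H^1(0,π)}^2 = 16 + 8*π

u'(x) = 2*cos(x).
Expand u² and (u')² and integrate term by term on (0, π), using: for integers n ≥ 1, ∫_0^π sin²(nx) dx = ∫_0^π cos²(nx) dx = π/2; for n ≠ n', ∫_0^π sin(nx)sin(n'x) dx = ∫_0^π cos(nx)cos(n'x) dx = 0; and by product-to-sum, ∫_0^π sin(nx)cos(n'x) dx = ½∫_0^π [sin((n+n')x) + sin((n−n')x)] dx, which is 0 when n+n' is even and 2n/(n²−n'²) when n+n' is odd (it need not vanish on (0, π)). For the constant mode: ∫_0^π 1 dx = π, ∫_0^π cos(nx) dx = 0, ∫_0^π sin(nx) dx = (1−(−1)^n)/n.
  u² squared terms: (2)²·∫1 dx = 4·π = 4*π;  (2)²·∫sin(x)² dx = 4·π/2 = 2*π.
  u² cross terms: 2·(2)·(2)·∫1·sin(x) dx = 8·(2) = 16.
  So ∫_0^π u² dx = 4*π + 2*π + 16 = 16 + 6*π.
  (u')² squared terms: (2)²·∫cos(x)² dx = 4·π/2 = 2*π.
  So ∫_0^π (u')² dx = 2*π.
||u||_{H^1}^2 = (16 + 6*π) + (2*π) = 16 + 8*π.


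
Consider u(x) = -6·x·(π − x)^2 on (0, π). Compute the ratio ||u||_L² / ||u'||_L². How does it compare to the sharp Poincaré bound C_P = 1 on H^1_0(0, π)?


||u||_L² / ||u'||_L² = sqrt(14)*π/14 < C_P = 1.

u(x) = -6·x·(π − x)^2, so u'(x) = 6*(π - 3*x)*(x - π).
u(x) = -6·x·(π − x)^2 vanishes at x = 0 and x = π, so u ∈ H^1_0(0, π). Differentiate via the product rule and integrate the resulting polynomials term by term.
  ∫_0^π u² dx = ∫_0^π (36*x^6 - 144*π*x^5 + 216*π^2*x^4 - 144*π^3*x^3 + 36*π^4*x^2) dx. Term by term:
    ∫_0^π 36*x^6 dx = 36*π^7/7;  ∫_0^π -144*π*x^5 dx = -24*π^7;  ∫_0^π 216*π^2*x^4 dx = 216*π^7/5;
    ∫_0^π -144*π^3*x^3 dx = -36*π^7;  ∫_0^π 36*π^4*x^2 dx = 12*π^7.
  Sum: 36*π^7/7 − 24*π^7 + 216*π^7/5 − 36*π^7 + 12*π^7 = 12*π^7/35.
  ∫_0^π (u')² dx = ∫_0^π (324*x^4 - 864*π*x^3 + 792*π^2*x^2 - 288*π^3*x + 36*π^4) dx. Term by term:
    ∫_0^π 324*x^4 dx = 324*π^5/5;  ∫_0^π -864*π*x^3 dx = -216*π^5;  ∫_0^π 792*π^2*x^2 dx = 264*π^5;
    ∫_0^π -288*π^3*x dx = -144*π^5;  ∫_0^π 36*π^4 dx = 36*π^5.
  Sum: 324*π^5/5 − 216*π^5 + 264*π^5 − 144*π^5 + 36*π^5 = 24*π^5/5.
∫_0^π u² dx = 12*π^7/35, so ||u||_L² = 2*sqrt(105)*π^(7/2)/35.
∫_0^π (u')² dx = 24*π^5/5, so ||u'||_L² = 2*sqrt(30)*π^(5/2)/5.
Ratio ||u||_L² / ||u'||_L² = sqrt(14)*π/14.
Sharp Poincaré constant on H^1_0(0, π) is C_P = L/π = 1, achieved by sin(x).
A polynomial bump cannot attain the sharp Poincaré constant (only the first sine eigenfunction does), so the ratio is strictly less than C_P, consistent with ||u||_L² ≤ C_P ||u'||_L².
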